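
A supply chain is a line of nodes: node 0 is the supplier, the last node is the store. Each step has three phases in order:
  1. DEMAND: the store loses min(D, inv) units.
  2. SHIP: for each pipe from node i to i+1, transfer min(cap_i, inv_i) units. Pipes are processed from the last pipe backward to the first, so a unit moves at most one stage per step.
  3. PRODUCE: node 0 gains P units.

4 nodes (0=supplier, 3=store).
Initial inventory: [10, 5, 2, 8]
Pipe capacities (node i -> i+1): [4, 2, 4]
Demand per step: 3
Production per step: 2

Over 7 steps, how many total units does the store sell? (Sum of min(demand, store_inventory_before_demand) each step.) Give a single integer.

Step 1: sold=3 (running total=3) -> [8 7 2 7]
Step 2: sold=3 (running total=6) -> [6 9 2 6]
Step 3: sold=3 (running total=9) -> [4 11 2 5]
Step 4: sold=3 (running total=12) -> [2 13 2 4]
Step 5: sold=3 (running total=15) -> [2 13 2 3]
Step 6: sold=3 (running total=18) -> [2 13 2 2]
Step 7: sold=2 (running total=20) -> [2 13 2 2]

Answer: 20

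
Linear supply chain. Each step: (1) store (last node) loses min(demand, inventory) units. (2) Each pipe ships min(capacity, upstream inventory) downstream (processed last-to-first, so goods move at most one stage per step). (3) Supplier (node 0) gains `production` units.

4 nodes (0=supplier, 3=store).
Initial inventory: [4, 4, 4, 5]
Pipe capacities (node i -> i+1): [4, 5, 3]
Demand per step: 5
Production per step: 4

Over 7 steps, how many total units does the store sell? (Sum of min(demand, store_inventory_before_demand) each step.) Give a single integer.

Step 1: sold=5 (running total=5) -> [4 4 5 3]
Step 2: sold=3 (running total=8) -> [4 4 6 3]
Step 3: sold=3 (running total=11) -> [4 4 7 3]
Step 4: sold=3 (running total=14) -> [4 4 8 3]
Step 5: sold=3 (running total=17) -> [4 4 9 3]
Step 6: sold=3 (running total=20) -> [4 4 10 3]
Step 7: sold=3 (running total=23) -> [4 4 11 3]

Answer: 23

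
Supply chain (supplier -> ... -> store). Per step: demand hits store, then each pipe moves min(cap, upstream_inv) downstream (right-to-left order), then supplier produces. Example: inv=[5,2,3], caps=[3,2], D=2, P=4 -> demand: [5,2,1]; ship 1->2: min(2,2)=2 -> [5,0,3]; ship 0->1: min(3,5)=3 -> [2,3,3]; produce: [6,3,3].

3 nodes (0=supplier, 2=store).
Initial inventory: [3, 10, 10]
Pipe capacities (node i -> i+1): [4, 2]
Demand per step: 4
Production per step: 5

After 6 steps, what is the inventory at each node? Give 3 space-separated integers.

Step 1: demand=4,sold=4 ship[1->2]=2 ship[0->1]=3 prod=5 -> inv=[5 11 8]
Step 2: demand=4,sold=4 ship[1->2]=2 ship[0->1]=4 prod=5 -> inv=[6 13 6]
Step 3: demand=4,sold=4 ship[1->2]=2 ship[0->1]=4 prod=5 -> inv=[7 15 4]
Step 4: demand=4,sold=4 ship[1->2]=2 ship[0->1]=4 prod=5 -> inv=[8 17 2]
Step 5: demand=4,sold=2 ship[1->2]=2 ship[0->1]=4 prod=5 -> inv=[9 19 2]
Step 6: demand=4,sold=2 ship[1->2]=2 ship[0->1]=4 prod=5 -> inv=[10 21 2]

10 21 2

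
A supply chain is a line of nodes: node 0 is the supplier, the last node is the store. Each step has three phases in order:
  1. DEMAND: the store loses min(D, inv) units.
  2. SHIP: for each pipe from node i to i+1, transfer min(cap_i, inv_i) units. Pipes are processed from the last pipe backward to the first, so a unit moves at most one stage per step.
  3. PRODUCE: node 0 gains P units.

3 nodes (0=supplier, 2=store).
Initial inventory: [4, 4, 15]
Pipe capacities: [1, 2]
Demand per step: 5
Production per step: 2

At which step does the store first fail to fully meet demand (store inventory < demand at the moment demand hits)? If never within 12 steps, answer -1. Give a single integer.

Step 1: demand=5,sold=5 ship[1->2]=2 ship[0->1]=1 prod=2 -> [5 3 12]
Step 2: demand=5,sold=5 ship[1->2]=2 ship[0->1]=1 prod=2 -> [6 2 9]
Step 3: demand=5,sold=5 ship[1->2]=2 ship[0->1]=1 prod=2 -> [7 1 6]
Step 4: demand=5,sold=5 ship[1->2]=1 ship[0->1]=1 prod=2 -> [8 1 2]
Step 5: demand=5,sold=2 ship[1->2]=1 ship[0->1]=1 prod=2 -> [9 1 1]
Step 6: demand=5,sold=1 ship[1->2]=1 ship[0->1]=1 prod=2 -> [10 1 1]
Step 7: demand=5,sold=1 ship[1->2]=1 ship[0->1]=1 prod=2 -> [11 1 1]
Step 8: demand=5,sold=1 ship[1->2]=1 ship[0->1]=1 prod=2 -> [12 1 1]
Step 9: demand=5,sold=1 ship[1->2]=1 ship[0->1]=1 prod=2 -> [13 1 1]
Step 10: demand=5,sold=1 ship[1->2]=1 ship[0->1]=1 prod=2 -> [14 1 1]
Step 11: demand=5,sold=1 ship[1->2]=1 ship[0->1]=1 prod=2 -> [15 1 1]
Step 12: demand=5,sold=1 ship[1->2]=1 ship[0->1]=1 prod=2 -> [16 1 1]
First stockout at step 5

5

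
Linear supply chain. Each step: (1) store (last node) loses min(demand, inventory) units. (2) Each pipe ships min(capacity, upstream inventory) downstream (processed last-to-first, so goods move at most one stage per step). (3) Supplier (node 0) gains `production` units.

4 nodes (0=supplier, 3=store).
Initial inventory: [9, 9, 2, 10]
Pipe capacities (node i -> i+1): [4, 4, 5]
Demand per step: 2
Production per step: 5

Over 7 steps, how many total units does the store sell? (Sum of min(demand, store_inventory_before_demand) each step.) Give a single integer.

Step 1: sold=2 (running total=2) -> [10 9 4 10]
Step 2: sold=2 (running total=4) -> [11 9 4 12]
Step 3: sold=2 (running total=6) -> [12 9 4 14]
Step 4: sold=2 (running total=8) -> [13 9 4 16]
Step 5: sold=2 (running total=10) -> [14 9 4 18]
Step 6: sold=2 (running total=12) -> [15 9 4 20]
Step 7: sold=2 (running total=14) -> [16 9 4 22]

Answer: 14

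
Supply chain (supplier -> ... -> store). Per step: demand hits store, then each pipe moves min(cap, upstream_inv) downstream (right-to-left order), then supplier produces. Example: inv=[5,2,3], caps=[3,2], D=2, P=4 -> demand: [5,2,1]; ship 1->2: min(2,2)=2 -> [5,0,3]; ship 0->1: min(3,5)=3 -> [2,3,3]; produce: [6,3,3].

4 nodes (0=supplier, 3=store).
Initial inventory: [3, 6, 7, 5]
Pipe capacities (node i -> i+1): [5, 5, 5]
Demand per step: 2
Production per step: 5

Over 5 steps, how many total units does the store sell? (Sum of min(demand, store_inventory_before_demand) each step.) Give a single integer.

Step 1: sold=2 (running total=2) -> [5 4 7 8]
Step 2: sold=2 (running total=4) -> [5 5 6 11]
Step 3: sold=2 (running total=6) -> [5 5 6 14]
Step 4: sold=2 (running total=8) -> [5 5 6 17]
Step 5: sold=2 (running total=10) -> [5 5 6 20]

Answer: 10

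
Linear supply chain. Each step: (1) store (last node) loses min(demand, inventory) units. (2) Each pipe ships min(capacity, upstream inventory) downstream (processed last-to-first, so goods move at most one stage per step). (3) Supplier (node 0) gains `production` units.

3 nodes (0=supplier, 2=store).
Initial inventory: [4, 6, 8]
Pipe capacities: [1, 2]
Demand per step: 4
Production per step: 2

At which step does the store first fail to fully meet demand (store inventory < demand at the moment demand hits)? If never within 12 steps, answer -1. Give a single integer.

Step 1: demand=4,sold=4 ship[1->2]=2 ship[0->1]=1 prod=2 -> [5 5 6]
Step 2: demand=4,sold=4 ship[1->2]=2 ship[0->1]=1 prod=2 -> [6 4 4]
Step 3: demand=4,sold=4 ship[1->2]=2 ship[0->1]=1 prod=2 -> [7 3 2]
Step 4: demand=4,sold=2 ship[1->2]=2 ship[0->1]=1 prod=2 -> [8 2 2]
Step 5: demand=4,sold=2 ship[1->2]=2 ship[0->1]=1 prod=2 -> [9 1 2]
Step 6: demand=4,sold=2 ship[1->2]=1 ship[0->1]=1 prod=2 -> [10 1 1]
Step 7: demand=4,sold=1 ship[1->2]=1 ship[0->1]=1 prod=2 -> [11 1 1]
Step 8: demand=4,sold=1 ship[1->2]=1 ship[0->1]=1 prod=2 -> [12 1 1]
Step 9: demand=4,sold=1 ship[1->2]=1 ship[0->1]=1 prod=2 -> [13 1 1]
Step 10: demand=4,sold=1 ship[1->2]=1 ship[0->1]=1 prod=2 -> [14 1 1]
Step 11: demand=4,sold=1 ship[1->2]=1 ship[0->1]=1 prod=2 -> [15 1 1]
Step 12: demand=4,sold=1 ship[1->2]=1 ship[0->1]=1 prod=2 -> [16 1 1]
First stockout at step 4

4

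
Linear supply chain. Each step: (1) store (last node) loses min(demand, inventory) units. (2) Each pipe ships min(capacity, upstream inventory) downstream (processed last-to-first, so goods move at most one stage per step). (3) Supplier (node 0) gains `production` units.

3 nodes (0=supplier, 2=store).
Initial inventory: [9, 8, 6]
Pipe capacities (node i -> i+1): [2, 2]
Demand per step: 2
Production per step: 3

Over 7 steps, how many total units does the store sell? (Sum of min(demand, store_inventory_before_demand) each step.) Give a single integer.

Answer: 14

Derivation:
Step 1: sold=2 (running total=2) -> [10 8 6]
Step 2: sold=2 (running total=4) -> [11 8 6]
Step 3: sold=2 (running total=6) -> [12 8 6]
Step 4: sold=2 (running total=8) -> [13 8 6]
Step 5: sold=2 (running total=10) -> [14 8 6]
Step 6: sold=2 (running total=12) -> [15 8 6]
Step 7: sold=2 (running total=14) -> [16 8 6]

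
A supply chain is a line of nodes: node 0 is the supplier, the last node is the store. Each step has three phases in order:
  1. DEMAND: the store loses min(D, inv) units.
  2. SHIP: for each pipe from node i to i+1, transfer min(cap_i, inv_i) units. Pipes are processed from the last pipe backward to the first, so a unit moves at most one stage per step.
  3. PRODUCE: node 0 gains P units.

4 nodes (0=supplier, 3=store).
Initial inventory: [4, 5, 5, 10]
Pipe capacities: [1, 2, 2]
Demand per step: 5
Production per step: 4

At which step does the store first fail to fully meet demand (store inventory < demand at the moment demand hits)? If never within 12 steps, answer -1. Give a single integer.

Step 1: demand=5,sold=5 ship[2->3]=2 ship[1->2]=2 ship[0->1]=1 prod=4 -> [7 4 5 7]
Step 2: demand=5,sold=5 ship[2->3]=2 ship[1->2]=2 ship[0->1]=1 prod=4 -> [10 3 5 4]
Step 3: demand=5,sold=4 ship[2->3]=2 ship[1->2]=2 ship[0->1]=1 prod=4 -> [13 2 5 2]
Step 4: demand=5,sold=2 ship[2->3]=2 ship[1->2]=2 ship[0->1]=1 prod=4 -> [16 1 5 2]
Step 5: demand=5,sold=2 ship[2->3]=2 ship[1->2]=1 ship[0->1]=1 prod=4 -> [19 1 4 2]
Step 6: demand=5,sold=2 ship[2->3]=2 ship[1->2]=1 ship[0->1]=1 prod=4 -> [22 1 3 2]
Step 7: demand=5,sold=2 ship[2->3]=2 ship[1->2]=1 ship[0->1]=1 prod=4 -> [25 1 2 2]
Step 8: demand=5,sold=2 ship[2->3]=2 ship[1->2]=1 ship[0->1]=1 prod=4 -> [28 1 1 2]
Step 9: demand=5,sold=2 ship[2->3]=1 ship[1->2]=1 ship[0->1]=1 prod=4 -> [31 1 1 1]
Step 10: demand=5,sold=1 ship[2->3]=1 ship[1->2]=1 ship[0->1]=1 prod=4 -> [34 1 1 1]
Step 11: demand=5,sold=1 ship[2->3]=1 ship[1->2]=1 ship[0->1]=1 prod=4 -> [37 1 1 1]
Step 12: demand=5,sold=1 ship[2->3]=1 ship[1->2]=1 ship[0->1]=1 prod=4 -> [40 1 1 1]
First stockout at step 3

3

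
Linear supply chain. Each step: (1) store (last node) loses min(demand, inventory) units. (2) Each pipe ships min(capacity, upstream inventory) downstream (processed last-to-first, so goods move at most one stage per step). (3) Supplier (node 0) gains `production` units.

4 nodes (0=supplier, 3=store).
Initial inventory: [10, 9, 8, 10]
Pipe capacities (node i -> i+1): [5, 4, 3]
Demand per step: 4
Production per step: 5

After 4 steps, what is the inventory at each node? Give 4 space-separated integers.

Step 1: demand=4,sold=4 ship[2->3]=3 ship[1->2]=4 ship[0->1]=5 prod=5 -> inv=[10 10 9 9]
Step 2: demand=4,sold=4 ship[2->3]=3 ship[1->2]=4 ship[0->1]=5 prod=5 -> inv=[10 11 10 8]
Step 3: demand=4,sold=4 ship[2->3]=3 ship[1->2]=4 ship[0->1]=5 prod=5 -> inv=[10 12 11 7]
Step 4: demand=4,sold=4 ship[2->3]=3 ship[1->2]=4 ship[0->1]=5 prod=5 -> inv=[10 13 12 6]

10 13 12 6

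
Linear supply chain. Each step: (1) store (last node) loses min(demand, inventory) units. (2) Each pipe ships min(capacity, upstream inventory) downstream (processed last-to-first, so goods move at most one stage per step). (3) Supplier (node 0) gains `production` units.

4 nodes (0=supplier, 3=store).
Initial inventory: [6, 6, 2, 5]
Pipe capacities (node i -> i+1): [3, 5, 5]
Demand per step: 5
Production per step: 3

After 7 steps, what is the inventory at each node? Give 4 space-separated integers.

Step 1: demand=5,sold=5 ship[2->3]=2 ship[1->2]=5 ship[0->1]=3 prod=3 -> inv=[6 4 5 2]
Step 2: demand=5,sold=2 ship[2->3]=5 ship[1->2]=4 ship[0->1]=3 prod=3 -> inv=[6 3 4 5]
Step 3: demand=5,sold=5 ship[2->3]=4 ship[1->2]=3 ship[0->1]=3 prod=3 -> inv=[6 3 3 4]
Step 4: demand=5,sold=4 ship[2->3]=3 ship[1->2]=3 ship[0->1]=3 prod=3 -> inv=[6 3 3 3]
Step 5: demand=5,sold=3 ship[2->3]=3 ship[1->2]=3 ship[0->1]=3 prod=3 -> inv=[6 3 3 3]
Step 6: demand=5,sold=3 ship[2->3]=3 ship[1->2]=3 ship[0->1]=3 prod=3 -> inv=[6 3 3 3]
Step 7: demand=5,sold=3 ship[2->3]=3 ship[1->2]=3 ship[0->1]=3 prod=3 -> inv=[6 3 3 3]

6 3 3 3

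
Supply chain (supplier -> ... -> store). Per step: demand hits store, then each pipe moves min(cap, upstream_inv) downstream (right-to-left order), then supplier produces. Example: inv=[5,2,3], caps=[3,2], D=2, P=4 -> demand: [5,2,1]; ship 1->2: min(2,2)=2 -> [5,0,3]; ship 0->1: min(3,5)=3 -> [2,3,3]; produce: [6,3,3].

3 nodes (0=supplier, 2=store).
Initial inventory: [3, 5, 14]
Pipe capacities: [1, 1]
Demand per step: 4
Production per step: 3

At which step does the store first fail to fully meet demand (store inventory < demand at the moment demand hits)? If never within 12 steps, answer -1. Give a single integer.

Step 1: demand=4,sold=4 ship[1->2]=1 ship[0->1]=1 prod=3 -> [5 5 11]
Step 2: demand=4,sold=4 ship[1->2]=1 ship[0->1]=1 prod=3 -> [7 5 8]
Step 3: demand=4,sold=4 ship[1->2]=1 ship[0->1]=1 prod=3 -> [9 5 5]
Step 4: demand=4,sold=4 ship[1->2]=1 ship[0->1]=1 prod=3 -> [11 5 2]
Step 5: demand=4,sold=2 ship[1->2]=1 ship[0->1]=1 prod=3 -> [13 5 1]
Step 6: demand=4,sold=1 ship[1->2]=1 ship[0->1]=1 prod=3 -> [15 5 1]
Step 7: demand=4,sold=1 ship[1->2]=1 ship[0->1]=1 prod=3 -> [17 5 1]
Step 8: demand=4,sold=1 ship[1->2]=1 ship[0->1]=1 prod=3 -> [19 5 1]
Step 9: demand=4,sold=1 ship[1->2]=1 ship[0->1]=1 prod=3 -> [21 5 1]
Step 10: demand=4,sold=1 ship[1->2]=1 ship[0->1]=1 prod=3 -> [23 5 1]
Step 11: demand=4,sold=1 ship[1->2]=1 ship[0->1]=1 prod=3 -> [25 5 1]
Step 12: demand=4,sold=1 ship[1->2]=1 ship[0->1]=1 prod=3 -> [27 5 1]
First stockout at step 5

5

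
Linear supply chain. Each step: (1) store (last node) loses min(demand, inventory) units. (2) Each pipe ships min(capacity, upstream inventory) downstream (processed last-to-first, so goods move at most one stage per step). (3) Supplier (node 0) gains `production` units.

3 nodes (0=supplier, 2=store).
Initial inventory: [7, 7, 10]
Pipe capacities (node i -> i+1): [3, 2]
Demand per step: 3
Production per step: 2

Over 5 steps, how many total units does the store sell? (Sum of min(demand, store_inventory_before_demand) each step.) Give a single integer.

Step 1: sold=3 (running total=3) -> [6 8 9]
Step 2: sold=3 (running total=6) -> [5 9 8]
Step 3: sold=3 (running total=9) -> [4 10 7]
Step 4: sold=3 (running total=12) -> [3 11 6]
Step 5: sold=3 (running total=15) -> [2 12 5]

Answer: 15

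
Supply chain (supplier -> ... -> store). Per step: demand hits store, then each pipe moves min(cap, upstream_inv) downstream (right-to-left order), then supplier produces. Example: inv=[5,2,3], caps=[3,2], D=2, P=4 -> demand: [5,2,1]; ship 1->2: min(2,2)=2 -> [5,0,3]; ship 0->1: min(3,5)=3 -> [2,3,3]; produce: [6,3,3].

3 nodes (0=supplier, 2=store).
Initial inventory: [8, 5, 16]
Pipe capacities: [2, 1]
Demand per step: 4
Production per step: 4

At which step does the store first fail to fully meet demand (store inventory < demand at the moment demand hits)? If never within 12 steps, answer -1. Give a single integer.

Step 1: demand=4,sold=4 ship[1->2]=1 ship[0->1]=2 prod=4 -> [10 6 13]
Step 2: demand=4,sold=4 ship[1->2]=1 ship[0->1]=2 prod=4 -> [12 7 10]
Step 3: demand=4,sold=4 ship[1->2]=1 ship[0->1]=2 prod=4 -> [14 8 7]
Step 4: demand=4,sold=4 ship[1->2]=1 ship[0->1]=2 prod=4 -> [16 9 4]
Step 5: demand=4,sold=4 ship[1->2]=1 ship[0->1]=2 prod=4 -> [18 10 1]
Step 6: demand=4,sold=1 ship[1->2]=1 ship[0->1]=2 prod=4 -> [20 11 1]
Step 7: demand=4,sold=1 ship[1->2]=1 ship[0->1]=2 prod=4 -> [22 12 1]
Step 8: demand=4,sold=1 ship[1->2]=1 ship[0->1]=2 prod=4 -> [24 13 1]
Step 9: demand=4,sold=1 ship[1->2]=1 ship[0->1]=2 prod=4 -> [26 14 1]
Step 10: demand=4,sold=1 ship[1->2]=1 ship[0->1]=2 prod=4 -> [28 15 1]
Step 11: demand=4,sold=1 ship[1->2]=1 ship[0->1]=2 prod=4 -> [30 16 1]
Step 12: demand=4,sold=1 ship[1->2]=1 ship[0->1]=2 prod=4 -> [32 17 1]
First stockout at step 6

6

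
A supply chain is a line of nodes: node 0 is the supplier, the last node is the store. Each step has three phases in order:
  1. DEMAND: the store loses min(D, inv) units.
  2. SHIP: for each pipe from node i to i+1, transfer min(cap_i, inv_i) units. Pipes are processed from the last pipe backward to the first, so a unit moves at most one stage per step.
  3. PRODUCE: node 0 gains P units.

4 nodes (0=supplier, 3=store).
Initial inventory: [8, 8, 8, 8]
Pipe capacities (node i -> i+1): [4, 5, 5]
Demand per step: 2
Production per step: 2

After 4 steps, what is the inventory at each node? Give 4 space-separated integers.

Step 1: demand=2,sold=2 ship[2->3]=5 ship[1->2]=5 ship[0->1]=4 prod=2 -> inv=[6 7 8 11]
Step 2: demand=2,sold=2 ship[2->3]=5 ship[1->2]=5 ship[0->1]=4 prod=2 -> inv=[4 6 8 14]
Step 3: demand=2,sold=2 ship[2->3]=5 ship[1->2]=5 ship[0->1]=4 prod=2 -> inv=[2 5 8 17]
Step 4: demand=2,sold=2 ship[2->3]=5 ship[1->2]=5 ship[0->1]=2 prod=2 -> inv=[2 2 8 20]

2 2 8 20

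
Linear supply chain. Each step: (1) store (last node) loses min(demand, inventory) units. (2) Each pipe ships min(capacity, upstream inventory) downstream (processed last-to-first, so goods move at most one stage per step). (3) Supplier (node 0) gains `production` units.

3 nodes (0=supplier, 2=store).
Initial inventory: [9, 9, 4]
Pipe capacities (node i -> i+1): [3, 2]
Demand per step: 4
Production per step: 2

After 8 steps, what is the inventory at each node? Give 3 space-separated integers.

Step 1: demand=4,sold=4 ship[1->2]=2 ship[0->1]=3 prod=2 -> inv=[8 10 2]
Step 2: demand=4,sold=2 ship[1->2]=2 ship[0->1]=3 prod=2 -> inv=[7 11 2]
Step 3: demand=4,sold=2 ship[1->2]=2 ship[0->1]=3 prod=2 -> inv=[6 12 2]
Step 4: demand=4,sold=2 ship[1->2]=2 ship[0->1]=3 prod=2 -> inv=[5 13 2]
Step 5: demand=4,sold=2 ship[1->2]=2 ship[0->1]=3 prod=2 -> inv=[4 14 2]
Step 6: demand=4,sold=2 ship[1->2]=2 ship[0->1]=3 prod=2 -> inv=[3 15 2]
Step 7: demand=4,sold=2 ship[1->2]=2 ship[0->1]=3 prod=2 -> inv=[2 16 2]
Step 8: demand=4,sold=2 ship[1->2]=2 ship[0->1]=2 prod=2 -> inv=[2 16 2]

2 16 2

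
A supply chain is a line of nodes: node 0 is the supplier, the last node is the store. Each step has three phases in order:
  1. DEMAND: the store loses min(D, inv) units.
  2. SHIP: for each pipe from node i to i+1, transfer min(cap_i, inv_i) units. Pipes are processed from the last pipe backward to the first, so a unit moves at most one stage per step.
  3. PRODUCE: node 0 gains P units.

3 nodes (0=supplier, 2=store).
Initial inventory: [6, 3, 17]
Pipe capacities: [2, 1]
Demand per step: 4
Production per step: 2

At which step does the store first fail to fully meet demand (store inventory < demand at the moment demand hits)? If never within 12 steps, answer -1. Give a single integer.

Step 1: demand=4,sold=4 ship[1->2]=1 ship[0->1]=2 prod=2 -> [6 4 14]
Step 2: demand=4,sold=4 ship[1->2]=1 ship[0->1]=2 prod=2 -> [6 5 11]
Step 3: demand=4,sold=4 ship[1->2]=1 ship[0->1]=2 prod=2 -> [6 6 8]
Step 4: demand=4,sold=4 ship[1->2]=1 ship[0->1]=2 prod=2 -> [6 7 5]
Step 5: demand=4,sold=4 ship[1->2]=1 ship[0->1]=2 prod=2 -> [6 8 2]
Step 6: demand=4,sold=2 ship[1->2]=1 ship[0->1]=2 prod=2 -> [6 9 1]
Step 7: demand=4,sold=1 ship[1->2]=1 ship[0->1]=2 prod=2 -> [6 10 1]
Step 8: demand=4,sold=1 ship[1->2]=1 ship[0->1]=2 prod=2 -> [6 11 1]
Step 9: demand=4,sold=1 ship[1->2]=1 ship[0->1]=2 prod=2 -> [6 12 1]
Step 10: demand=4,sold=1 ship[1->2]=1 ship[0->1]=2 prod=2 -> [6 13 1]
Step 11: demand=4,sold=1 ship[1->2]=1 ship[0->1]=2 prod=2 -> [6 14 1]
Step 12: demand=4,sold=1 ship[1->2]=1 ship[0->1]=2 prod=2 -> [6 15 1]
First stockout at step 6

6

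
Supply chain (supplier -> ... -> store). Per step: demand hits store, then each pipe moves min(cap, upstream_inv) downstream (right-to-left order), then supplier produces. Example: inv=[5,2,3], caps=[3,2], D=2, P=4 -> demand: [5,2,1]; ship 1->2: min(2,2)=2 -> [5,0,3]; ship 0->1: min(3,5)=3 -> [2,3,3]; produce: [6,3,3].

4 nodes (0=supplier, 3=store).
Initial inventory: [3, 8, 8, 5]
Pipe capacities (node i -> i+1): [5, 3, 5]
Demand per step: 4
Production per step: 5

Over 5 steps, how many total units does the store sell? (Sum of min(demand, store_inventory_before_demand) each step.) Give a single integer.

Step 1: sold=4 (running total=4) -> [5 8 6 6]
Step 2: sold=4 (running total=8) -> [5 10 4 7]
Step 3: sold=4 (running total=12) -> [5 12 3 7]
Step 4: sold=4 (running total=16) -> [5 14 3 6]
Step 5: sold=4 (running total=20) -> [5 16 3 5]

Answer: 20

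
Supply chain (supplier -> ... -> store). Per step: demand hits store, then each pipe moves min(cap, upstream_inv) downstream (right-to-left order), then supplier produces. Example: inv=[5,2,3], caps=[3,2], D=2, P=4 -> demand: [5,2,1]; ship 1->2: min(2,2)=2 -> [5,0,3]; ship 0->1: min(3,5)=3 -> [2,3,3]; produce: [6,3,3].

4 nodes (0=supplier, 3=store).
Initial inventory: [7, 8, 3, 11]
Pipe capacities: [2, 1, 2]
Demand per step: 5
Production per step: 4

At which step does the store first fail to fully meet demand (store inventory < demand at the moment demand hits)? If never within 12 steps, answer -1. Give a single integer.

Step 1: demand=5,sold=5 ship[2->3]=2 ship[1->2]=1 ship[0->1]=2 prod=4 -> [9 9 2 8]
Step 2: demand=5,sold=5 ship[2->3]=2 ship[1->2]=1 ship[0->1]=2 prod=4 -> [11 10 1 5]
Step 3: demand=5,sold=5 ship[2->3]=1 ship[1->2]=1 ship[0->1]=2 prod=4 -> [13 11 1 1]
Step 4: demand=5,sold=1 ship[2->3]=1 ship[1->2]=1 ship[0->1]=2 prod=4 -> [15 12 1 1]
Step 5: demand=5,sold=1 ship[2->3]=1 ship[1->2]=1 ship[0->1]=2 prod=4 -> [17 13 1 1]
Step 6: demand=5,sold=1 ship[2->3]=1 ship[1->2]=1 ship[0->1]=2 prod=4 -> [19 14 1 1]
Step 7: demand=5,sold=1 ship[2->3]=1 ship[1->2]=1 ship[0->1]=2 prod=4 -> [21 15 1 1]
Step 8: demand=5,sold=1 ship[2->3]=1 ship[1->2]=1 ship[0->1]=2 prod=4 -> [23 16 1 1]
Step 9: demand=5,sold=1 ship[2->3]=1 ship[1->2]=1 ship[0->1]=2 prod=4 -> [25 17 1 1]
Step 10: demand=5,sold=1 ship[2->3]=1 ship[1->2]=1 ship[0->1]=2 prod=4 -> [27 18 1 1]
Step 11: demand=5,sold=1 ship[2->3]=1 ship[1->2]=1 ship[0->1]=2 prod=4 -> [29 19 1 1]
Step 12: demand=5,sold=1 ship[2->3]=1 ship[1->2]=1 ship[0->1]=2 prod=4 -> [31 20 1 1]
First stockout at step 4

4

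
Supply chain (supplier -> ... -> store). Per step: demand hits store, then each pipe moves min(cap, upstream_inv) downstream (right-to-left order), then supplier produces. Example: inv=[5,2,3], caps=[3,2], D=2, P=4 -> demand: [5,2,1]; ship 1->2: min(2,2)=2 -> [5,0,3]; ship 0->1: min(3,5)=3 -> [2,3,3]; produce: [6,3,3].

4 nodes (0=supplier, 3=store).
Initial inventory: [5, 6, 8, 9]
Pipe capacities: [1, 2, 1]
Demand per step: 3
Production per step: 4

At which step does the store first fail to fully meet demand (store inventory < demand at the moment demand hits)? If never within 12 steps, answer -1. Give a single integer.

Step 1: demand=3,sold=3 ship[2->3]=1 ship[1->2]=2 ship[0->1]=1 prod=4 -> [8 5 9 7]
Step 2: demand=3,sold=3 ship[2->3]=1 ship[1->2]=2 ship[0->1]=1 prod=4 -> [11 4 10 5]
Step 3: demand=3,sold=3 ship[2->3]=1 ship[1->2]=2 ship[0->1]=1 prod=4 -> [14 3 11 3]
Step 4: demand=3,sold=3 ship[2->3]=1 ship[1->2]=2 ship[0->1]=1 prod=4 -> [17 2 12 1]
Step 5: demand=3,sold=1 ship[2->3]=1 ship[1->2]=2 ship[0->1]=1 prod=4 -> [20 1 13 1]
Step 6: demand=3,sold=1 ship[2->3]=1 ship[1->2]=1 ship[0->1]=1 prod=4 -> [23 1 13 1]
Step 7: demand=3,sold=1 ship[2->3]=1 ship[1->2]=1 ship[0->1]=1 prod=4 -> [26 1 13 1]
Step 8: demand=3,sold=1 ship[2->3]=1 ship[1->2]=1 ship[0->1]=1 prod=4 -> [29 1 13 1]
Step 9: demand=3,sold=1 ship[2->3]=1 ship[1->2]=1 ship[0->1]=1 prod=4 -> [32 1 13 1]
Step 10: demand=3,sold=1 ship[2->3]=1 ship[1->2]=1 ship[0->1]=1 prod=4 -> [35 1 13 1]
Step 11: demand=3,sold=1 ship[2->3]=1 ship[1->2]=1 ship[0->1]=1 prod=4 -> [38 1 13 1]
Step 12: demand=3,sold=1 ship[2->3]=1 ship[1->2]=1 ship[0->1]=1 prod=4 -> [41 1 13 1]
First stockout at step 5

5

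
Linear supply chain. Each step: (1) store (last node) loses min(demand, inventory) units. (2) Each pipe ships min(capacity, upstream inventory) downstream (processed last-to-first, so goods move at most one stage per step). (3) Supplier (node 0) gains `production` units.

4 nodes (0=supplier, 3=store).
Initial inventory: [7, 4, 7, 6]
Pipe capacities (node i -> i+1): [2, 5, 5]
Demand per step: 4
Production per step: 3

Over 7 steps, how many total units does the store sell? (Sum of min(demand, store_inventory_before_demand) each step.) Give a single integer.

Answer: 25

Derivation:
Step 1: sold=4 (running total=4) -> [8 2 6 7]
Step 2: sold=4 (running total=8) -> [9 2 3 8]
Step 3: sold=4 (running total=12) -> [10 2 2 7]
Step 4: sold=4 (running total=16) -> [11 2 2 5]
Step 5: sold=4 (running total=20) -> [12 2 2 3]
Step 6: sold=3 (running total=23) -> [13 2 2 2]
Step 7: sold=2 (running total=25) -> [14 2 2 2]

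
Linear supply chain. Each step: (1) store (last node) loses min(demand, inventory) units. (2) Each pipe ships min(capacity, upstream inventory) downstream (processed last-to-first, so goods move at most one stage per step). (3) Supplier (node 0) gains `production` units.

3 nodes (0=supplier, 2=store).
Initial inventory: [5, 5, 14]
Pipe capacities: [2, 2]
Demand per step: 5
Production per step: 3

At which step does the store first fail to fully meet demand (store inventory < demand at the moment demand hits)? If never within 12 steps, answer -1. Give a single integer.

Step 1: demand=5,sold=5 ship[1->2]=2 ship[0->1]=2 prod=3 -> [6 5 11]
Step 2: demand=5,sold=5 ship[1->2]=2 ship[0->1]=2 prod=3 -> [7 5 8]
Step 3: demand=5,sold=5 ship[1->2]=2 ship[0->1]=2 prod=3 -> [8 5 5]
Step 4: demand=5,sold=5 ship[1->2]=2 ship[0->1]=2 prod=3 -> [9 5 2]
Step 5: demand=5,sold=2 ship[1->2]=2 ship[0->1]=2 prod=3 -> [10 5 2]
Step 6: demand=5,sold=2 ship[1->2]=2 ship[0->1]=2 prod=3 -> [11 5 2]
Step 7: demand=5,sold=2 ship[1->2]=2 ship[0->1]=2 prod=3 -> [12 5 2]
Step 8: demand=5,sold=2 ship[1->2]=2 ship[0->1]=2 prod=3 -> [13 5 2]
Step 9: demand=5,sold=2 ship[1->2]=2 ship[0->1]=2 prod=3 -> [14 5 2]
Step 10: demand=5,sold=2 ship[1->2]=2 ship[0->1]=2 prod=3 -> [15 5 2]
Step 11: demand=5,sold=2 ship[1->2]=2 ship[0->1]=2 prod=3 -> [16 5 2]
Step 12: demand=5,sold=2 ship[1->2]=2 ship[0->1]=2 prod=3 -> [17 5 2]
First stockout at step 5

5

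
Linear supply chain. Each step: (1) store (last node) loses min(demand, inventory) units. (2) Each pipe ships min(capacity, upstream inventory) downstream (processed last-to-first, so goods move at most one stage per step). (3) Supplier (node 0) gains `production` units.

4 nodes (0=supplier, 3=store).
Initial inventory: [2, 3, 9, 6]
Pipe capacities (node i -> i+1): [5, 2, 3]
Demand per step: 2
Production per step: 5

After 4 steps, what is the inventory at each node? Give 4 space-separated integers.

Step 1: demand=2,sold=2 ship[2->3]=3 ship[1->2]=2 ship[0->1]=2 prod=5 -> inv=[5 3 8 7]
Step 2: demand=2,sold=2 ship[2->3]=3 ship[1->2]=2 ship[0->1]=5 prod=5 -> inv=[5 6 7 8]
Step 3: demand=2,sold=2 ship[2->3]=3 ship[1->2]=2 ship[0->1]=5 prod=5 -> inv=[5 9 6 9]
Step 4: demand=2,sold=2 ship[2->3]=3 ship[1->2]=2 ship[0->1]=5 prod=5 -> inv=[5 12 5 10]

5 12 5 10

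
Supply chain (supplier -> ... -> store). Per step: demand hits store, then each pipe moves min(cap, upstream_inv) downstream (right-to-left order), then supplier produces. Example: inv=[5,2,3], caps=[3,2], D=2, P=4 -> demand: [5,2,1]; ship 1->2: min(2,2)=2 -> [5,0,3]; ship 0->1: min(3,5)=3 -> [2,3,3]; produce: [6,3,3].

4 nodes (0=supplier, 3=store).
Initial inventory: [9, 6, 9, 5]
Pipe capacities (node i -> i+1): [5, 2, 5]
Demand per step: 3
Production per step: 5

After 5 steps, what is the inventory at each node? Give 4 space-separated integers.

Step 1: demand=3,sold=3 ship[2->3]=5 ship[1->2]=2 ship[0->1]=5 prod=5 -> inv=[9 9 6 7]
Step 2: demand=3,sold=3 ship[2->3]=5 ship[1->2]=2 ship[0->1]=5 prod=5 -> inv=[9 12 3 9]
Step 3: demand=3,sold=3 ship[2->3]=3 ship[1->2]=2 ship[0->1]=5 prod=5 -> inv=[9 15 2 9]
Step 4: demand=3,sold=3 ship[2->3]=2 ship[1->2]=2 ship[0->1]=5 prod=5 -> inv=[9 18 2 8]
Step 5: demand=3,sold=3 ship[2->3]=2 ship[1->2]=2 ship[0->1]=5 prod=5 -> inv=[9 21 2 7]

9 21 2 7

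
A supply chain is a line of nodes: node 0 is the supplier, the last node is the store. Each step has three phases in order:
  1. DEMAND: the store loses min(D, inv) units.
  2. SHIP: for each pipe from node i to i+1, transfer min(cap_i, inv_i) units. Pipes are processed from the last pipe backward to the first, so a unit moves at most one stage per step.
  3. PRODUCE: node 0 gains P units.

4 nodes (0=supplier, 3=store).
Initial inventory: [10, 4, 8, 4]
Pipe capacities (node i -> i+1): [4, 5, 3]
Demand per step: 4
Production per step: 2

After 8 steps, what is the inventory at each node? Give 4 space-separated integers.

Step 1: demand=4,sold=4 ship[2->3]=3 ship[1->2]=4 ship[0->1]=4 prod=2 -> inv=[8 4 9 3]
Step 2: demand=4,sold=3 ship[2->3]=3 ship[1->2]=4 ship[0->1]=4 prod=2 -> inv=[6 4 10 3]
Step 3: demand=4,sold=3 ship[2->3]=3 ship[1->2]=4 ship[0->1]=4 prod=2 -> inv=[4 4 11 3]
Step 4: demand=4,sold=3 ship[2->3]=3 ship[1->2]=4 ship[0->1]=4 prod=2 -> inv=[2 4 12 3]
Step 5: demand=4,sold=3 ship[2->3]=3 ship[1->2]=4 ship[0->1]=2 prod=2 -> inv=[2 2 13 3]
Step 6: demand=4,sold=3 ship[2->3]=3 ship[1->2]=2 ship[0->1]=2 prod=2 -> inv=[2 2 12 3]
Step 7: demand=4,sold=3 ship[2->3]=3 ship[1->2]=2 ship[0->1]=2 prod=2 -> inv=[2 2 11 3]
Step 8: demand=4,sold=3 ship[2->3]=3 ship[1->2]=2 ship[0->1]=2 prod=2 -> inv=[2 2 10 3]

2 2 10 3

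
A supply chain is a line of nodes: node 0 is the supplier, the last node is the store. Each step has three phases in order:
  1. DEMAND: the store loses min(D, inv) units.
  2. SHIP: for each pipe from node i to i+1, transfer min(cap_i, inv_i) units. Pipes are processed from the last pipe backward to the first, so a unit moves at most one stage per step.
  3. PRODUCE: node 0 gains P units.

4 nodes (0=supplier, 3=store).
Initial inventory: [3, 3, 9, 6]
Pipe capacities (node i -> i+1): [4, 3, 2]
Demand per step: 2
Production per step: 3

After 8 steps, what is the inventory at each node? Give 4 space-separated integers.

Step 1: demand=2,sold=2 ship[2->3]=2 ship[1->2]=3 ship[0->1]=3 prod=3 -> inv=[3 3 10 6]
Step 2: demand=2,sold=2 ship[2->3]=2 ship[1->2]=3 ship[0->1]=3 prod=3 -> inv=[3 3 11 6]
Step 3: demand=2,sold=2 ship[2->3]=2 ship[1->2]=3 ship[0->1]=3 prod=3 -> inv=[3 3 12 6]
Step 4: demand=2,sold=2 ship[2->3]=2 ship[1->2]=3 ship[0->1]=3 prod=3 -> inv=[3 3 13 6]
Step 5: demand=2,sold=2 ship[2->3]=2 ship[1->2]=3 ship[0->1]=3 prod=3 -> inv=[3 3 14 6]
Step 6: demand=2,sold=2 ship[2->3]=2 ship[1->2]=3 ship[0->1]=3 prod=3 -> inv=[3 3 15 6]
Step 7: demand=2,sold=2 ship[2->3]=2 ship[1->2]=3 ship[0->1]=3 prod=3 -> inv=[3 3 16 6]
Step 8: demand=2,sold=2 ship[2->3]=2 ship[1->2]=3 ship[0->1]=3 prod=3 -> inv=[3 3 17 6]

3 3 17 6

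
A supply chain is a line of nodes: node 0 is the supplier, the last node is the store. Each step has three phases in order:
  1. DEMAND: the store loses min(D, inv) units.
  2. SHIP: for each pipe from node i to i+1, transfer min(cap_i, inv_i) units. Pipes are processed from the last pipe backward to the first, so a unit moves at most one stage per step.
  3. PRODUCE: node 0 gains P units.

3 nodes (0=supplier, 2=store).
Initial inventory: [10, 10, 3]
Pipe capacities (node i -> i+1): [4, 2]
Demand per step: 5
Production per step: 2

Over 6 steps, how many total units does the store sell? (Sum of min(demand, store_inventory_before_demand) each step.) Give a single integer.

Answer: 13

Derivation:
Step 1: sold=3 (running total=3) -> [8 12 2]
Step 2: sold=2 (running total=5) -> [6 14 2]
Step 3: sold=2 (running total=7) -> [4 16 2]
Step 4: sold=2 (running total=9) -> [2 18 2]
Step 5: sold=2 (running total=11) -> [2 18 2]
Step 6: sold=2 (running total=13) -> [2 18 2]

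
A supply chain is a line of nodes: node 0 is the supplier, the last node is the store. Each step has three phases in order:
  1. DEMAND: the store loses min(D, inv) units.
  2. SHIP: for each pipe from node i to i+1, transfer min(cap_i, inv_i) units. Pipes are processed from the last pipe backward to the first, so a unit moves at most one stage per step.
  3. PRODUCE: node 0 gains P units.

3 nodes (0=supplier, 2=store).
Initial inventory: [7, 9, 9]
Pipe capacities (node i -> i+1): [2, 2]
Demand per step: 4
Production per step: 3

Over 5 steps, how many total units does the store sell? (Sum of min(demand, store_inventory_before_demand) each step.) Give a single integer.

Step 1: sold=4 (running total=4) -> [8 9 7]
Step 2: sold=4 (running total=8) -> [9 9 5]
Step 3: sold=4 (running total=12) -> [10 9 3]
Step 4: sold=3 (running total=15) -> [11 9 2]
Step 5: sold=2 (running total=17) -> [12 9 2]

Answer: 17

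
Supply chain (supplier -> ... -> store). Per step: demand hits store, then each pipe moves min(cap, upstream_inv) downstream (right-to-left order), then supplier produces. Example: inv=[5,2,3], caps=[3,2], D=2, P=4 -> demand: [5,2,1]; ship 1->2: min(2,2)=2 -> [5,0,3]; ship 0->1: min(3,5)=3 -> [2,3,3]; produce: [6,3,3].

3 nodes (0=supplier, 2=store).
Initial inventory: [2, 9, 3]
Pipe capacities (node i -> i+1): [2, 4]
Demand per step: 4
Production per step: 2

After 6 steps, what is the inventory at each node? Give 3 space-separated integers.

Step 1: demand=4,sold=3 ship[1->2]=4 ship[0->1]=2 prod=2 -> inv=[2 7 4]
Step 2: demand=4,sold=4 ship[1->2]=4 ship[0->1]=2 prod=2 -> inv=[2 5 4]
Step 3: demand=4,sold=4 ship[1->2]=4 ship[0->1]=2 prod=2 -> inv=[2 3 4]
Step 4: demand=4,sold=4 ship[1->2]=3 ship[0->1]=2 prod=2 -> inv=[2 2 3]
Step 5: demand=4,sold=3 ship[1->2]=2 ship[0->1]=2 prod=2 -> inv=[2 2 2]
Step 6: demand=4,sold=2 ship[1->2]=2 ship[0->1]=2 prod=2 -> inv=[2 2 2]

2 2 2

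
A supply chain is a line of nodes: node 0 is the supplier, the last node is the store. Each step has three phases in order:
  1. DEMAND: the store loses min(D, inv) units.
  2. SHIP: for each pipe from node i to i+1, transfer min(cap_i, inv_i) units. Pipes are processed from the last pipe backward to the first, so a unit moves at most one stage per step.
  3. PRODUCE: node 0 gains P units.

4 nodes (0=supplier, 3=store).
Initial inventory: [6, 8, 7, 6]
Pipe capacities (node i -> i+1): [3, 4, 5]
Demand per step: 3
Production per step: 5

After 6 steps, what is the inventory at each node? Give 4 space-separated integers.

Step 1: demand=3,sold=3 ship[2->3]=5 ship[1->2]=4 ship[0->1]=3 prod=5 -> inv=[8 7 6 8]
Step 2: demand=3,sold=3 ship[2->3]=5 ship[1->2]=4 ship[0->1]=3 prod=5 -> inv=[10 6 5 10]
Step 3: demand=3,sold=3 ship[2->3]=5 ship[1->2]=4 ship[0->1]=3 prod=5 -> inv=[12 5 4 12]
Step 4: demand=3,sold=3 ship[2->3]=4 ship[1->2]=4 ship[0->1]=3 prod=5 -> inv=[14 4 4 13]
Step 5: demand=3,sold=3 ship[2->3]=4 ship[1->2]=4 ship[0->1]=3 prod=5 -> inv=[16 3 4 14]
Step 6: demand=3,sold=3 ship[2->3]=4 ship[1->2]=3 ship[0->1]=3 prod=5 -> inv=[18 3 3 15]

18 3 3 15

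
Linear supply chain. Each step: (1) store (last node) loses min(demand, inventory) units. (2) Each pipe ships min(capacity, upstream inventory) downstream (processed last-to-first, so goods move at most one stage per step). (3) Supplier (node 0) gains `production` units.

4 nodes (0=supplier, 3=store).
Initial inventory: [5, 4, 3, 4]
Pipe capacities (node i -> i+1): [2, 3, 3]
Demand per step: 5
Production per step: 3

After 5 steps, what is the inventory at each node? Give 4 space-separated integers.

Step 1: demand=5,sold=4 ship[2->3]=3 ship[1->2]=3 ship[0->1]=2 prod=3 -> inv=[6 3 3 3]
Step 2: demand=5,sold=3 ship[2->3]=3 ship[1->2]=3 ship[0->1]=2 prod=3 -> inv=[7 2 3 3]
Step 3: demand=5,sold=3 ship[2->3]=3 ship[1->2]=2 ship[0->1]=2 prod=3 -> inv=[8 2 2 3]
Step 4: demand=5,sold=3 ship[2->3]=2 ship[1->2]=2 ship[0->1]=2 prod=3 -> inv=[9 2 2 2]
Step 5: demand=5,sold=2 ship[2->3]=2 ship[1->2]=2 ship[0->1]=2 prod=3 -> inv=[10 2 2 2]

10 2 2 2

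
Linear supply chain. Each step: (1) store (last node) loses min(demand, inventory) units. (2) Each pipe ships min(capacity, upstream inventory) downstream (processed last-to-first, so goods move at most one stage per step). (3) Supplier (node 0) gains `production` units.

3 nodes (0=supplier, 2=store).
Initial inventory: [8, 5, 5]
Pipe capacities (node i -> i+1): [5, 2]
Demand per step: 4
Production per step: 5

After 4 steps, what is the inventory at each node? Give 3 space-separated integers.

Step 1: demand=4,sold=4 ship[1->2]=2 ship[0->1]=5 prod=5 -> inv=[8 8 3]
Step 2: demand=4,sold=3 ship[1->2]=2 ship[0->1]=5 prod=5 -> inv=[8 11 2]
Step 3: demand=4,sold=2 ship[1->2]=2 ship[0->1]=5 prod=5 -> inv=[8 14 2]
Step 4: demand=4,sold=2 ship[1->2]=2 ship[0->1]=5 prod=5 -> inv=[8 17 2]

8 17 2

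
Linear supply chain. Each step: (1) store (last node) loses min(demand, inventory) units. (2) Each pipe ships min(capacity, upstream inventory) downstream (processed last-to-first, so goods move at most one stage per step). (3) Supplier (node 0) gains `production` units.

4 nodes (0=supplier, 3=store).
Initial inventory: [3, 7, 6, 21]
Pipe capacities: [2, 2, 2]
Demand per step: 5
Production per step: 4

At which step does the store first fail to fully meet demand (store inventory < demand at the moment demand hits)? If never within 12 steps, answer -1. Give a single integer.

Step 1: demand=5,sold=5 ship[2->3]=2 ship[1->2]=2 ship[0->1]=2 prod=4 -> [5 7 6 18]
Step 2: demand=5,sold=5 ship[2->3]=2 ship[1->2]=2 ship[0->1]=2 prod=4 -> [7 7 6 15]
Step 3: demand=5,sold=5 ship[2->3]=2 ship[1->2]=2 ship[0->1]=2 prod=4 -> [9 7 6 12]
Step 4: demand=5,sold=5 ship[2->3]=2 ship[1->2]=2 ship[0->1]=2 prod=4 -> [11 7 6 9]
Step 5: demand=5,sold=5 ship[2->3]=2 ship[1->2]=2 ship[0->1]=2 prod=4 -> [13 7 6 6]
Step 6: demand=5,sold=5 ship[2->3]=2 ship[1->2]=2 ship[0->1]=2 prod=4 -> [15 7 6 3]
Step 7: demand=5,sold=3 ship[2->3]=2 ship[1->2]=2 ship[0->1]=2 prod=4 -> [17 7 6 2]
Step 8: demand=5,sold=2 ship[2->3]=2 ship[1->2]=2 ship[0->1]=2 prod=4 -> [19 7 6 2]
Step 9: demand=5,sold=2 ship[2->3]=2 ship[1->2]=2 ship[0->1]=2 prod=4 -> [21 7 6 2]
Step 10: demand=5,sold=2 ship[2->3]=2 ship[1->2]=2 ship[0->1]=2 prod=4 -> [23 7 6 2]
Step 11: demand=5,sold=2 ship[2->3]=2 ship[1->2]=2 ship[0->1]=2 prod=4 -> [25 7 6 2]
Step 12: demand=5,sold=2 ship[2->3]=2 ship[1->2]=2 ship[0->1]=2 prod=4 -> [27 7 6 2]
First stockout at step 7

7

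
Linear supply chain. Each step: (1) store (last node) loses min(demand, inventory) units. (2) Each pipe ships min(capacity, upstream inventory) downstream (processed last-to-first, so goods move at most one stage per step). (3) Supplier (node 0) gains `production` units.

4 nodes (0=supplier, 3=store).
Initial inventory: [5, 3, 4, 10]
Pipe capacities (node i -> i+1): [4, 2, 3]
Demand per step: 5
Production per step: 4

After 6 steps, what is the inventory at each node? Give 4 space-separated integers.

Step 1: demand=5,sold=5 ship[2->3]=3 ship[1->2]=2 ship[0->1]=4 prod=4 -> inv=[5 5 3 8]
Step 2: demand=5,sold=5 ship[2->3]=3 ship[1->2]=2 ship[0->1]=4 prod=4 -> inv=[5 7 2 6]
Step 3: demand=5,sold=5 ship[2->3]=2 ship[1->2]=2 ship[0->1]=4 prod=4 -> inv=[5 9 2 3]
Step 4: demand=5,sold=3 ship[2->3]=2 ship[1->2]=2 ship[0->1]=4 prod=4 -> inv=[5 11 2 2]
Step 5: demand=5,sold=2 ship[2->3]=2 ship[1->2]=2 ship[0->1]=4 prod=4 -> inv=[5 13 2 2]
Step 6: demand=5,sold=2 ship[2->3]=2 ship[1->2]=2 ship[0->1]=4 prod=4 -> inv=[5 15 2 2]

5 15 2 2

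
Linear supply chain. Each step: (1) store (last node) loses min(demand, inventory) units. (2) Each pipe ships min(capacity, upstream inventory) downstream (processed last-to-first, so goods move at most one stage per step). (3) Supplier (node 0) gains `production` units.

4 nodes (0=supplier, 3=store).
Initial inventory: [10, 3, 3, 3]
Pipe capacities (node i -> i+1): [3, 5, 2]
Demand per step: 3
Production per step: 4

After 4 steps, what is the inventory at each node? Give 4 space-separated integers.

Step 1: demand=3,sold=3 ship[2->3]=2 ship[1->2]=3 ship[0->1]=3 prod=4 -> inv=[11 3 4 2]
Step 2: demand=3,sold=2 ship[2->3]=2 ship[1->2]=3 ship[0->1]=3 prod=4 -> inv=[12 3 5 2]
Step 3: demand=3,sold=2 ship[2->3]=2 ship[1->2]=3 ship[0->1]=3 prod=4 -> inv=[13 3 6 2]
Step 4: demand=3,sold=2 ship[2->3]=2 ship[1->2]=3 ship[0->1]=3 prod=4 -> inv=[14 3 7 2]

14 3 7 2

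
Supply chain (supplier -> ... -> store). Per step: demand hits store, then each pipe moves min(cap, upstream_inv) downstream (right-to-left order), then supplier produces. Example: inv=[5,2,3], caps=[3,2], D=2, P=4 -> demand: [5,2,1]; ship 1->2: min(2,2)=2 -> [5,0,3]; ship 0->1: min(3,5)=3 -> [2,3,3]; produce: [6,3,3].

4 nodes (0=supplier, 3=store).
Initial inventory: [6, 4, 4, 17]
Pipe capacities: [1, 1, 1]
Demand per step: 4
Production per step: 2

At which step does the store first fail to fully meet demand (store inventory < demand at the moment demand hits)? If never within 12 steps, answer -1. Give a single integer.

Step 1: demand=4,sold=4 ship[2->3]=1 ship[1->2]=1 ship[0->1]=1 prod=2 -> [7 4 4 14]
Step 2: demand=4,sold=4 ship[2->3]=1 ship[1->2]=1 ship[0->1]=1 prod=2 -> [8 4 4 11]
Step 3: demand=4,sold=4 ship[2->3]=1 ship[1->2]=1 ship[0->1]=1 prod=2 -> [9 4 4 8]
Step 4: demand=4,sold=4 ship[2->3]=1 ship[1->2]=1 ship[0->1]=1 prod=2 -> [10 4 4 5]
Step 5: demand=4,sold=4 ship[2->3]=1 ship[1->2]=1 ship[0->1]=1 prod=2 -> [11 4 4 2]
Step 6: demand=4,sold=2 ship[2->3]=1 ship[1->2]=1 ship[0->1]=1 prod=2 -> [12 4 4 1]
Step 7: demand=4,sold=1 ship[2->3]=1 ship[1->2]=1 ship[0->1]=1 prod=2 -> [13 4 4 1]
Step 8: demand=4,sold=1 ship[2->3]=1 ship[1->2]=1 ship[0->1]=1 prod=2 -> [14 4 4 1]
Step 9: demand=4,sold=1 ship[2->3]=1 ship[1->2]=1 ship[0->1]=1 prod=2 -> [15 4 4 1]
Step 10: demand=4,sold=1 ship[2->3]=1 ship[1->2]=1 ship[0->1]=1 prod=2 -> [16 4 4 1]
Step 11: demand=4,sold=1 ship[2->3]=1 ship[1->2]=1 ship[0->1]=1 prod=2 -> [17 4 4 1]
Step 12: demand=4,sold=1 ship[2->3]=1 ship[1->2]=1 ship[0->1]=1 prod=2 -> [18 4 4 1]
First stockout at step 6

6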